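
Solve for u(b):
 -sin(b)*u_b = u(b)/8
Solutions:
 u(b) = C1*(cos(b) + 1)^(1/16)/(cos(b) - 1)^(1/16)


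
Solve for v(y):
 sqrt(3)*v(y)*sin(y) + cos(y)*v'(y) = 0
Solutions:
 v(y) = C1*cos(y)^(sqrt(3))


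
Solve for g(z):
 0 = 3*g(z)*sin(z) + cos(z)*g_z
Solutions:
 g(z) = C1*cos(z)^3


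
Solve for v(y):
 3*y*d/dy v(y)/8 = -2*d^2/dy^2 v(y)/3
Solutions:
 v(y) = C1 + C2*erf(3*sqrt(2)*y/8)


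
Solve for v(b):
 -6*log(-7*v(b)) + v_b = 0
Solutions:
 -Integral(1/(log(-_y) + log(7)), (_y, v(b)))/6 = C1 - b


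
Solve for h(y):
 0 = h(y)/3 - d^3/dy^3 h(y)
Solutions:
 h(y) = C3*exp(3^(2/3)*y/3) + (C1*sin(3^(1/6)*y/2) + C2*cos(3^(1/6)*y/2))*exp(-3^(2/3)*y/6)


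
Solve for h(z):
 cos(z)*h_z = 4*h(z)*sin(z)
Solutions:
 h(z) = C1/cos(z)^4


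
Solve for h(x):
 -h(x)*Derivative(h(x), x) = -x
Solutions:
 h(x) = -sqrt(C1 + x^2)
 h(x) = sqrt(C1 + x^2)


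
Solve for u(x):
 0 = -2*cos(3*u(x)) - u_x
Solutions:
 u(x) = -asin((C1 + exp(12*x))/(C1 - exp(12*x)))/3 + pi/3
 u(x) = asin((C1 + exp(12*x))/(C1 - exp(12*x)))/3


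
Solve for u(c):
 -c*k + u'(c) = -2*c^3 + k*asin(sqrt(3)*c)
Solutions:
 u(c) = C1 - c^4/2 + c^2*k/2 + k*(c*asin(sqrt(3)*c) + sqrt(3)*sqrt(1 - 3*c^2)/3)


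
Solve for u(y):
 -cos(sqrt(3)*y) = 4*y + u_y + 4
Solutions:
 u(y) = C1 - 2*y^2 - 4*y - sqrt(3)*sin(sqrt(3)*y)/3


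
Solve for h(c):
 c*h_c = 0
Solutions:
 h(c) = C1


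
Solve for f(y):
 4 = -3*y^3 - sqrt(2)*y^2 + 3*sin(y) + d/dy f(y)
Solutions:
 f(y) = C1 + 3*y^4/4 + sqrt(2)*y^3/3 + 4*y + 3*cos(y)


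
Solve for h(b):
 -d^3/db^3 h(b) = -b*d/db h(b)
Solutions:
 h(b) = C1 + Integral(C2*airyai(b) + C3*airybi(b), b)


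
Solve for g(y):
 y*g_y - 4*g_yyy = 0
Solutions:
 g(y) = C1 + Integral(C2*airyai(2^(1/3)*y/2) + C3*airybi(2^(1/3)*y/2), y)


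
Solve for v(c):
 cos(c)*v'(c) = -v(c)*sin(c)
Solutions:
 v(c) = C1*cos(c)


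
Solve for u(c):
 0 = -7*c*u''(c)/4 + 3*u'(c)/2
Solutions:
 u(c) = C1 + C2*c^(13/7)


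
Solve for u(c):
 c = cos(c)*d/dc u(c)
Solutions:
 u(c) = C1 + Integral(c/cos(c), c)


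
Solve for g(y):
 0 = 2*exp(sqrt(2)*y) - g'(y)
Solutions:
 g(y) = C1 + sqrt(2)*exp(sqrt(2)*y)


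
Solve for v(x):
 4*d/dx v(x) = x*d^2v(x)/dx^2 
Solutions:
 v(x) = C1 + C2*x^5


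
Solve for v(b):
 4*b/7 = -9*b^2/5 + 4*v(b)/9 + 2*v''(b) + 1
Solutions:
 v(b) = C1*sin(sqrt(2)*b/3) + C2*cos(sqrt(2)*b/3) + 81*b^2/20 + 9*b/7 - 387/10


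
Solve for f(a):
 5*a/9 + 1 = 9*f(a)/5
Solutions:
 f(a) = 25*a/81 + 5/9


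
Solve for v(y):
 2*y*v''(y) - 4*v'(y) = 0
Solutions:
 v(y) = C1 + C2*y^3


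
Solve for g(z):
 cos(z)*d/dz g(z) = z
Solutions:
 g(z) = C1 + Integral(z/cos(z), z)


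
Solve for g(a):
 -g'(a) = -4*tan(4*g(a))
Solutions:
 g(a) = -asin(C1*exp(16*a))/4 + pi/4
 g(a) = asin(C1*exp(16*a))/4


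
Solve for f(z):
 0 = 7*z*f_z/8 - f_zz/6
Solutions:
 f(z) = C1 + C2*erfi(sqrt(42)*z/4)


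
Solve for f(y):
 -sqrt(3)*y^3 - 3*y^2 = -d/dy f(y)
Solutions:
 f(y) = C1 + sqrt(3)*y^4/4 + y^3


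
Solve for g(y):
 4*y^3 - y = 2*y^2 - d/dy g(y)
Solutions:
 g(y) = C1 - y^4 + 2*y^3/3 + y^2/2


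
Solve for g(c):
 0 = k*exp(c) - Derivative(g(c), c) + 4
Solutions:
 g(c) = C1 + 4*c + k*exp(c)


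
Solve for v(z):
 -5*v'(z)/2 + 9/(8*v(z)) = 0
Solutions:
 v(z) = -sqrt(C1 + 90*z)/10
 v(z) = sqrt(C1 + 90*z)/10


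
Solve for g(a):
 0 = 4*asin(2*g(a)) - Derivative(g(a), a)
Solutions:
 Integral(1/asin(2*_y), (_y, g(a))) = C1 + 4*a


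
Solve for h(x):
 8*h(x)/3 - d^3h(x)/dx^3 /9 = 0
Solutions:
 h(x) = C3*exp(2*3^(1/3)*x) + (C1*sin(3^(5/6)*x) + C2*cos(3^(5/6)*x))*exp(-3^(1/3)*x)


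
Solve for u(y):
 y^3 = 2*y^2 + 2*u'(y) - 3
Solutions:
 u(y) = C1 + y^4/8 - y^3/3 + 3*y/2


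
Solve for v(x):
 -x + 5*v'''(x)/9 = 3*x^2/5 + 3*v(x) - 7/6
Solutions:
 v(x) = C3*exp(3*5^(2/3)*x/5) - x^2/5 - x/3 + (C1*sin(3*sqrt(3)*5^(2/3)*x/10) + C2*cos(3*sqrt(3)*5^(2/3)*x/10))*exp(-3*5^(2/3)*x/10) + 7/18


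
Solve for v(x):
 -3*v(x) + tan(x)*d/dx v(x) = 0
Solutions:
 v(x) = C1*sin(x)^3


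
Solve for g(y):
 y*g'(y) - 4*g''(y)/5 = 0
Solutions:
 g(y) = C1 + C2*erfi(sqrt(10)*y/4)


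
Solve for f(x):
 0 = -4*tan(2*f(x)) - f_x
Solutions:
 f(x) = -asin(C1*exp(-8*x))/2 + pi/2
 f(x) = asin(C1*exp(-8*x))/2


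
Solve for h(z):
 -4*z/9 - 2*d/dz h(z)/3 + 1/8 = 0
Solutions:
 h(z) = C1 - z^2/3 + 3*z/16


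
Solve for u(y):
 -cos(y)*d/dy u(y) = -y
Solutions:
 u(y) = C1 + Integral(y/cos(y), y)


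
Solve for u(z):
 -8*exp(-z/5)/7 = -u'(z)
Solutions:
 u(z) = C1 - 40*exp(-z/5)/7


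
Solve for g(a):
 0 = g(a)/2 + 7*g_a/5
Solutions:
 g(a) = C1*exp(-5*a/14)


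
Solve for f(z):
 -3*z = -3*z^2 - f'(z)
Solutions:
 f(z) = C1 - z^3 + 3*z^2/2


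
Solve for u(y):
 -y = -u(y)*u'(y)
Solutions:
 u(y) = -sqrt(C1 + y^2)
 u(y) = sqrt(C1 + y^2)


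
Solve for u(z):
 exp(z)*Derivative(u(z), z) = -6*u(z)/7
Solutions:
 u(z) = C1*exp(6*exp(-z)/7)


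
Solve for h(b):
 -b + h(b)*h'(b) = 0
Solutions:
 h(b) = -sqrt(C1 + b^2)
 h(b) = sqrt(C1 + b^2)


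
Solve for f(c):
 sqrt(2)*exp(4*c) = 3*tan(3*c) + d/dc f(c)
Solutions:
 f(c) = C1 + sqrt(2)*exp(4*c)/4 + log(cos(3*c))


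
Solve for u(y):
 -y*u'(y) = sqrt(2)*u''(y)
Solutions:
 u(y) = C1 + C2*erf(2^(1/4)*y/2)


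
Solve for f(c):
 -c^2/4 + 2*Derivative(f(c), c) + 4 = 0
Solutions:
 f(c) = C1 + c^3/24 - 2*c


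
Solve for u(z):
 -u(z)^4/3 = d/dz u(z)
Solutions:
 u(z) = (-1 - sqrt(3)*I)*(1/(C1 + z))^(1/3)/2
 u(z) = (-1 + sqrt(3)*I)*(1/(C1 + z))^(1/3)/2
 u(z) = (1/(C1 + z))^(1/3)


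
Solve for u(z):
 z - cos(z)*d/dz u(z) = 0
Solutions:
 u(z) = C1 + Integral(z/cos(z), z)


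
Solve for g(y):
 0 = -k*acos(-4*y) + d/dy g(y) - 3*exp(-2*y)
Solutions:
 g(y) = C1 + k*y*acos(-4*y) + k*sqrt(1 - 16*y^2)/4 - 3*exp(-2*y)/2


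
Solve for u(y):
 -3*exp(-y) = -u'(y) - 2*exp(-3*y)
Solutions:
 u(y) = C1 - 3*exp(-y) + 2*exp(-3*y)/3


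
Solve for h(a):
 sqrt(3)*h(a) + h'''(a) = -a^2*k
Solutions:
 h(a) = C3*exp(-3^(1/6)*a) - sqrt(3)*a^2*k/3 + (C1*sin(3^(2/3)*a/2) + C2*cos(3^(2/3)*a/2))*exp(3^(1/6)*a/2)


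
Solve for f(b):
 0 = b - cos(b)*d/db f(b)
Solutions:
 f(b) = C1 + Integral(b/cos(b), b)


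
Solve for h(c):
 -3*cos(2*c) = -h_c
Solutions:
 h(c) = C1 + 3*sin(2*c)/2


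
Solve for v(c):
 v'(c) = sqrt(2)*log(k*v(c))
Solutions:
 li(k*v(c))/k = C1 + sqrt(2)*c


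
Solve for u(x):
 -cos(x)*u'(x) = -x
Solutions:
 u(x) = C1 + Integral(x/cos(x), x)


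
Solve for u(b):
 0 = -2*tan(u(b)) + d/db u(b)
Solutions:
 u(b) = pi - asin(C1*exp(2*b))
 u(b) = asin(C1*exp(2*b))


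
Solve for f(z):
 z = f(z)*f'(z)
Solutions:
 f(z) = -sqrt(C1 + z^2)
 f(z) = sqrt(C1 + z^2)


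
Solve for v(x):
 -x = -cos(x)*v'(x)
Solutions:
 v(x) = C1 + Integral(x/cos(x), x)


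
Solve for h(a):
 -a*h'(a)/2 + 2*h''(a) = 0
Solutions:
 h(a) = C1 + C2*erfi(sqrt(2)*a/4)


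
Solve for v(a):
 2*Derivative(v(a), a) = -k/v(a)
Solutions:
 v(a) = -sqrt(C1 - a*k)
 v(a) = sqrt(C1 - a*k)


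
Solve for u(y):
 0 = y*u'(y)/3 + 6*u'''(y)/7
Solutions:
 u(y) = C1 + Integral(C2*airyai(-84^(1/3)*y/6) + C3*airybi(-84^(1/3)*y/6), y)


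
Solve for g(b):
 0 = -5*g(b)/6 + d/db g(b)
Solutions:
 g(b) = C1*exp(5*b/6)


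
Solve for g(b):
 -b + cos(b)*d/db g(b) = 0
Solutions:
 g(b) = C1 + Integral(b/cos(b), b)


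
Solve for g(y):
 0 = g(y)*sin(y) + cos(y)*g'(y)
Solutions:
 g(y) = C1*cos(y)


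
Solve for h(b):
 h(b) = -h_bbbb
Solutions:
 h(b) = (C1*sin(sqrt(2)*b/2) + C2*cos(sqrt(2)*b/2))*exp(-sqrt(2)*b/2) + (C3*sin(sqrt(2)*b/2) + C4*cos(sqrt(2)*b/2))*exp(sqrt(2)*b/2)


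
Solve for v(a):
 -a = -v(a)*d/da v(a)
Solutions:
 v(a) = -sqrt(C1 + a^2)
 v(a) = sqrt(C1 + a^2)


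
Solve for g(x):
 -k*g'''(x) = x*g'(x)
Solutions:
 g(x) = C1 + Integral(C2*airyai(x*(-1/k)^(1/3)) + C3*airybi(x*(-1/k)^(1/3)), x)


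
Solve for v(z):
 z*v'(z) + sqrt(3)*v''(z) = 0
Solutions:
 v(z) = C1 + C2*erf(sqrt(2)*3^(3/4)*z/6)


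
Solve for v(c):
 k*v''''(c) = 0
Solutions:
 v(c) = C1 + C2*c + C3*c^2 + C4*c^3


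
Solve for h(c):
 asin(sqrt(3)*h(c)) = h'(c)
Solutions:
 Integral(1/asin(sqrt(3)*_y), (_y, h(c))) = C1 + c


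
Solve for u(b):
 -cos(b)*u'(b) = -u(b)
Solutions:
 u(b) = C1*sqrt(sin(b) + 1)/sqrt(sin(b) - 1)


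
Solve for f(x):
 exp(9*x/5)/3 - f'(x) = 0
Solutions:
 f(x) = C1 + 5*exp(9*x/5)/27


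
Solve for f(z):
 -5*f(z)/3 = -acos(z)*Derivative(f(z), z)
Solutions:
 f(z) = C1*exp(5*Integral(1/acos(z), z)/3)


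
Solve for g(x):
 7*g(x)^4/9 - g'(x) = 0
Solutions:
 g(x) = 3^(1/3)*(-1/(C1 + 7*x))^(1/3)
 g(x) = (-1/(C1 + 7*x))^(1/3)*(-3^(1/3) - 3^(5/6)*I)/2
 g(x) = (-1/(C1 + 7*x))^(1/3)*(-3^(1/3) + 3^(5/6)*I)/2


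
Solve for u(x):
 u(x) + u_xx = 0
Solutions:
 u(x) = C1*sin(x) + C2*cos(x)


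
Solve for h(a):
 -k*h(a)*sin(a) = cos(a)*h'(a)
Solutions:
 h(a) = C1*exp(k*log(cos(a)))


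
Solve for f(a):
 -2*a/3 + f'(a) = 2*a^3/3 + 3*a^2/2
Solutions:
 f(a) = C1 + a^4/6 + a^3/2 + a^2/3


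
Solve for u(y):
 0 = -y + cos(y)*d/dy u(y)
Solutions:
 u(y) = C1 + Integral(y/cos(y), y)


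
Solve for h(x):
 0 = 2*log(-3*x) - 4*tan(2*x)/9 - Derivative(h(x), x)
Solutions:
 h(x) = C1 + 2*x*log(-x) - 2*x + 2*x*log(3) + 2*log(cos(2*x))/9


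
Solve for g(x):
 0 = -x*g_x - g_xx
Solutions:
 g(x) = C1 + C2*erf(sqrt(2)*x/2)


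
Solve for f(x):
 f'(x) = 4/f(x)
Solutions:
 f(x) = -sqrt(C1 + 8*x)
 f(x) = sqrt(C1 + 8*x)


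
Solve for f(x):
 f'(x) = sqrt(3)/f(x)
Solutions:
 f(x) = -sqrt(C1 + 2*sqrt(3)*x)
 f(x) = sqrt(C1 + 2*sqrt(3)*x)


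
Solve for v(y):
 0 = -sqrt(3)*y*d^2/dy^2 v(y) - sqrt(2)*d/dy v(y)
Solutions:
 v(y) = C1 + C2*y^(1 - sqrt(6)/3)


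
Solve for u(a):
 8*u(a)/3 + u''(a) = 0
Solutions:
 u(a) = C1*sin(2*sqrt(6)*a/3) + C2*cos(2*sqrt(6)*a/3)


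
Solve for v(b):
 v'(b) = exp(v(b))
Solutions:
 v(b) = log(-1/(C1 + b))


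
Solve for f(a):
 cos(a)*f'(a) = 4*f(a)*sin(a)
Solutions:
 f(a) = C1/cos(a)^4


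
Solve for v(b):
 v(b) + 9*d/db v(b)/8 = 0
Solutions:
 v(b) = C1*exp(-8*b/9)


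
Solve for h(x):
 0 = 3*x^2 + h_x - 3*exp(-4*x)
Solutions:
 h(x) = C1 - x^3 - 3*exp(-4*x)/4


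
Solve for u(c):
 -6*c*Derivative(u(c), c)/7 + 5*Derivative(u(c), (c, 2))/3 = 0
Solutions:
 u(c) = C1 + C2*erfi(3*sqrt(35)*c/35)


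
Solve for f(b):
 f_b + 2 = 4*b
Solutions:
 f(b) = C1 + 2*b^2 - 2*b


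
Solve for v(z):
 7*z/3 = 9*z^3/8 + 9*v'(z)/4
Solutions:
 v(z) = C1 - z^4/8 + 14*z^2/27


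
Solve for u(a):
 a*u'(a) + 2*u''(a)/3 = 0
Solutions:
 u(a) = C1 + C2*erf(sqrt(3)*a/2)


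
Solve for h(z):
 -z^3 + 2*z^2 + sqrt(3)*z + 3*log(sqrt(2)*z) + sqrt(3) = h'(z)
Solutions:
 h(z) = C1 - z^4/4 + 2*z^3/3 + sqrt(3)*z^2/2 + 3*z*log(z) - 3*z + 3*z*log(2)/2 + sqrt(3)*z


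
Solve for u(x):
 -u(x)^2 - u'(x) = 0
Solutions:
 u(x) = 1/(C1 + x)


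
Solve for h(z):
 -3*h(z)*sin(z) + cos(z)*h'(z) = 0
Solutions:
 h(z) = C1/cos(z)^3


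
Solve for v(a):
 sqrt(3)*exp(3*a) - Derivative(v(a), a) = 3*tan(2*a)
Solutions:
 v(a) = C1 + sqrt(3)*exp(3*a)/3 + 3*log(cos(2*a))/2


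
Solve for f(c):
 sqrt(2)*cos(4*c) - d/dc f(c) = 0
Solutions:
 f(c) = C1 + sqrt(2)*sin(4*c)/4


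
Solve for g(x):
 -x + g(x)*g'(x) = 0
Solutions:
 g(x) = -sqrt(C1 + x^2)
 g(x) = sqrt(C1 + x^2)


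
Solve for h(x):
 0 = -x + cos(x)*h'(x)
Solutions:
 h(x) = C1 + Integral(x/cos(x), x)


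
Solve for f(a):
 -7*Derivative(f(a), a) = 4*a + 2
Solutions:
 f(a) = C1 - 2*a^2/7 - 2*a/7


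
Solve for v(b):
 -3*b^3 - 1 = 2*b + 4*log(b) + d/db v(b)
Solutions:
 v(b) = C1 - 3*b^4/4 - b^2 - 4*b*log(b) + 3*b


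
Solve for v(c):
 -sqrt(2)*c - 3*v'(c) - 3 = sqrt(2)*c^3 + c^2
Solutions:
 v(c) = C1 - sqrt(2)*c^4/12 - c^3/9 - sqrt(2)*c^2/6 - c


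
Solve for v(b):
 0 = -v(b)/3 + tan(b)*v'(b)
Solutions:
 v(b) = C1*sin(b)^(1/3)


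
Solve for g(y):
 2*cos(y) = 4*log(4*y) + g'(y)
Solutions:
 g(y) = C1 - 4*y*log(y) - 8*y*log(2) + 4*y + 2*sin(y)


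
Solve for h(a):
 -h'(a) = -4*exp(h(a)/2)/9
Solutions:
 h(a) = 2*log(-1/(C1 + 4*a)) + 2*log(18)


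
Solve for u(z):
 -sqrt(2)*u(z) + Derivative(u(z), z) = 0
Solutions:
 u(z) = C1*exp(sqrt(2)*z)


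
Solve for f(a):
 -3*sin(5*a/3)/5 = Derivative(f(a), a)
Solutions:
 f(a) = C1 + 9*cos(5*a/3)/25


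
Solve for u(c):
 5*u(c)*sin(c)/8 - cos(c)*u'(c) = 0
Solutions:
 u(c) = C1/cos(c)^(5/8)


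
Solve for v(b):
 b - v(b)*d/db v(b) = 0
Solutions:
 v(b) = -sqrt(C1 + b^2)
 v(b) = sqrt(C1 + b^2)


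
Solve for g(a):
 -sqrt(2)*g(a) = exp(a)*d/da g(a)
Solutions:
 g(a) = C1*exp(sqrt(2)*exp(-a))


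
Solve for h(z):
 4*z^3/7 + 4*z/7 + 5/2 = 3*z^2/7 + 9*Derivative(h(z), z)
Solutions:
 h(z) = C1 + z^4/63 - z^3/63 + 2*z^2/63 + 5*z/18


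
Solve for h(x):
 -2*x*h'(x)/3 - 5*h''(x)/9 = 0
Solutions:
 h(x) = C1 + C2*erf(sqrt(15)*x/5)


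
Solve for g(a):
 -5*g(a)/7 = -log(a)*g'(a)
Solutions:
 g(a) = C1*exp(5*li(a)/7)


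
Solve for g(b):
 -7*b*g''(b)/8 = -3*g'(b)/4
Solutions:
 g(b) = C1 + C2*b^(13/7)


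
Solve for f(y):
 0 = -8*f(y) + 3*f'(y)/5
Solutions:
 f(y) = C1*exp(40*y/3)


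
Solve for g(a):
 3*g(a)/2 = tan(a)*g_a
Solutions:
 g(a) = C1*sin(a)^(3/2)


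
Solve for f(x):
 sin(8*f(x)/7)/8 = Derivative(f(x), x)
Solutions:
 -x/8 + 7*log(cos(8*f(x)/7) - 1)/16 - 7*log(cos(8*f(x)/7) + 1)/16 = C1


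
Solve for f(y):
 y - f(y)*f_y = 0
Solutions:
 f(y) = -sqrt(C1 + y^2)
 f(y) = sqrt(C1 + y^2)


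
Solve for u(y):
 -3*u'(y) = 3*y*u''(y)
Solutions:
 u(y) = C1 + C2*log(y)


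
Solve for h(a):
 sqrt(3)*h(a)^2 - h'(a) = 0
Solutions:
 h(a) = -1/(C1 + sqrt(3)*a)


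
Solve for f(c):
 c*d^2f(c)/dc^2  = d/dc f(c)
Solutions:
 f(c) = C1 + C2*c^2


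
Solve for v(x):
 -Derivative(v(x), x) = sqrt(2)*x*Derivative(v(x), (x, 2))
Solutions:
 v(x) = C1 + C2*x^(1 - sqrt(2)/2)


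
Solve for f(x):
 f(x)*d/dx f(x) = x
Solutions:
 f(x) = -sqrt(C1 + x^2)
 f(x) = sqrt(C1 + x^2)


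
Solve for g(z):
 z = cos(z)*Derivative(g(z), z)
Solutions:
 g(z) = C1 + Integral(z/cos(z), z)


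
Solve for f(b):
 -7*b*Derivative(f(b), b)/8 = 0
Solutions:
 f(b) = C1


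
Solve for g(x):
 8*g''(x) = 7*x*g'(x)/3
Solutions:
 g(x) = C1 + C2*erfi(sqrt(21)*x/12)


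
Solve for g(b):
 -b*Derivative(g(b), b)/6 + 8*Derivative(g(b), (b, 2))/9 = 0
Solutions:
 g(b) = C1 + C2*erfi(sqrt(6)*b/8)


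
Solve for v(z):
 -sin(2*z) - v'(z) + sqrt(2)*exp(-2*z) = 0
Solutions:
 v(z) = C1 + cos(2*z)/2 - sqrt(2)*exp(-2*z)/2


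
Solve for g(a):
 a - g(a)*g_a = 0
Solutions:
 g(a) = -sqrt(C1 + a^2)
 g(a) = sqrt(C1 + a^2)


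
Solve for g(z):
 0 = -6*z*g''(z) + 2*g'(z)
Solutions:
 g(z) = C1 + C2*z^(4/3)


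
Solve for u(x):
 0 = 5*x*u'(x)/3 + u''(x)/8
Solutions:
 u(x) = C1 + C2*erf(2*sqrt(15)*x/3)


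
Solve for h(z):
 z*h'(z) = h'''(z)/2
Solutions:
 h(z) = C1 + Integral(C2*airyai(2^(1/3)*z) + C3*airybi(2^(1/3)*z), z)


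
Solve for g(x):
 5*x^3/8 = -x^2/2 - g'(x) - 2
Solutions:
 g(x) = C1 - 5*x^4/32 - x^3/6 - 2*x


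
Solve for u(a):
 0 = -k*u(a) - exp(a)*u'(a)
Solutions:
 u(a) = C1*exp(k*exp(-a))


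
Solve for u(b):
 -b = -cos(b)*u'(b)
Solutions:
 u(b) = C1 + Integral(b/cos(b), b)


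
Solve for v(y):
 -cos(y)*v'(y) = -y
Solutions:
 v(y) = C1 + Integral(y/cos(y), y)


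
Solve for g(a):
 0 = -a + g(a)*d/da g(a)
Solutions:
 g(a) = -sqrt(C1 + a^2)
 g(a) = sqrt(C1 + a^2)


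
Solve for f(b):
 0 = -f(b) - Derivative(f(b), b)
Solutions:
 f(b) = C1*exp(-b)


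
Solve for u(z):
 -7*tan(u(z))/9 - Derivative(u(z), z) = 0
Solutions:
 u(z) = pi - asin(C1*exp(-7*z/9))
 u(z) = asin(C1*exp(-7*z/9))


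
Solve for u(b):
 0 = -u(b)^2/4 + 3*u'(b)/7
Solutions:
 u(b) = -12/(C1 + 7*b)


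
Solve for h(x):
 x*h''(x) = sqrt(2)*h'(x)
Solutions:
 h(x) = C1 + C2*x^(1 + sqrt(2))


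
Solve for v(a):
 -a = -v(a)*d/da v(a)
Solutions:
 v(a) = -sqrt(C1 + a^2)
 v(a) = sqrt(C1 + a^2)


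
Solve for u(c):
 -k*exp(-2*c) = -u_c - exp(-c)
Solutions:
 u(c) = C1 - k*exp(-2*c)/2 + exp(-c)


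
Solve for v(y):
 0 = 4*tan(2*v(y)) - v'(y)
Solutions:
 v(y) = -asin(C1*exp(8*y))/2 + pi/2
 v(y) = asin(C1*exp(8*y))/2


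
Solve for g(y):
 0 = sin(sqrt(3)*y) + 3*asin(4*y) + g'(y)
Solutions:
 g(y) = C1 - 3*y*asin(4*y) - 3*sqrt(1 - 16*y^2)/4 + sqrt(3)*cos(sqrt(3)*y)/3


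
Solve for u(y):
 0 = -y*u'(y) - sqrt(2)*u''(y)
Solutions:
 u(y) = C1 + C2*erf(2^(1/4)*y/2)


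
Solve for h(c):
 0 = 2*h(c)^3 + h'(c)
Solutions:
 h(c) = -sqrt(2)*sqrt(-1/(C1 - 2*c))/2
 h(c) = sqrt(2)*sqrt(-1/(C1 - 2*c))/2


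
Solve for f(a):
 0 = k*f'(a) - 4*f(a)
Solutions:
 f(a) = C1*exp(4*a/k)


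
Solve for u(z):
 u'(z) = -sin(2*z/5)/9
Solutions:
 u(z) = C1 + 5*cos(2*z/5)/18


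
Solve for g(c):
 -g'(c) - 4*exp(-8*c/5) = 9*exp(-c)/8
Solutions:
 g(c) = C1 + 9*exp(-c)/8 + 5*exp(-8*c/5)/2


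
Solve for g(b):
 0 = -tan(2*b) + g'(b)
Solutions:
 g(b) = C1 - log(cos(2*b))/2


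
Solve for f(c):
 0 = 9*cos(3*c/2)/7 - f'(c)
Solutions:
 f(c) = C1 + 6*sin(3*c/2)/7


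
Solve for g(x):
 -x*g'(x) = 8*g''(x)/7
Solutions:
 g(x) = C1 + C2*erf(sqrt(7)*x/4)


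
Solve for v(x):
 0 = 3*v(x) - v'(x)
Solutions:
 v(x) = C1*exp(3*x)


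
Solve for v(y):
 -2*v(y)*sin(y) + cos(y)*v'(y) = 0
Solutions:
 v(y) = C1/cos(y)^2


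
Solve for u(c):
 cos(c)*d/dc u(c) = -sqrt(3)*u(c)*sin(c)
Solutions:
 u(c) = C1*cos(c)^(sqrt(3))


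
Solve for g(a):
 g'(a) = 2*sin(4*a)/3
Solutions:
 g(a) = C1 - cos(4*a)/6


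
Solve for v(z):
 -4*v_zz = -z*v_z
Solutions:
 v(z) = C1 + C2*erfi(sqrt(2)*z/4)


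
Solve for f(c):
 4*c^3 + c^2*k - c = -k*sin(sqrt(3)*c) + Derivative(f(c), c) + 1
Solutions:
 f(c) = C1 + c^4 + c^3*k/3 - c^2/2 - c - sqrt(3)*k*cos(sqrt(3)*c)/3


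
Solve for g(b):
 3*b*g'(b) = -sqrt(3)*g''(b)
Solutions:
 g(b) = C1 + C2*erf(sqrt(2)*3^(1/4)*b/2)


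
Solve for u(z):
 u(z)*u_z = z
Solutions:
 u(z) = -sqrt(C1 + z^2)
 u(z) = sqrt(C1 + z^2)


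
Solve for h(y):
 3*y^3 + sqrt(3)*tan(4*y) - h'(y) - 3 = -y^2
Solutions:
 h(y) = C1 + 3*y^4/4 + y^3/3 - 3*y - sqrt(3)*log(cos(4*y))/4


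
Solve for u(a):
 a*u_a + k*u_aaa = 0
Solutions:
 u(a) = C1 + Integral(C2*airyai(a*(-1/k)^(1/3)) + C3*airybi(a*(-1/k)^(1/3)), a)


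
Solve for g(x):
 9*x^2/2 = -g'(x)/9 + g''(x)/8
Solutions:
 g(x) = C1 + C2*exp(8*x/9) - 27*x^3/2 - 729*x^2/16 - 6561*x/64


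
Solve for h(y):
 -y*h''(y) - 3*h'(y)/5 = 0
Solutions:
 h(y) = C1 + C2*y^(2/5)


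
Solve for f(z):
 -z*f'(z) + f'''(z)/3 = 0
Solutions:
 f(z) = C1 + Integral(C2*airyai(3^(1/3)*z) + C3*airybi(3^(1/3)*z), z)


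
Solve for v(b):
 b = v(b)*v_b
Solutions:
 v(b) = -sqrt(C1 + b^2)
 v(b) = sqrt(C1 + b^2)


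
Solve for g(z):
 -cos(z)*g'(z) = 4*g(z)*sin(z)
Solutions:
 g(z) = C1*cos(z)^4


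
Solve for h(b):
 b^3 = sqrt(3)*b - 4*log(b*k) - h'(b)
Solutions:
 h(b) = C1 - b^4/4 + sqrt(3)*b^2/2 - 4*b*log(b*k) + 4*b


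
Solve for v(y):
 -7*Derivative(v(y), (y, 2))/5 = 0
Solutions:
 v(y) = C1 + C2*y


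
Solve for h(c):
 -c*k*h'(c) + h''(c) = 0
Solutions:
 h(c) = Piecewise((-sqrt(2)*sqrt(pi)*C1*erf(sqrt(2)*c*sqrt(-k)/2)/(2*sqrt(-k)) - C2, (k > 0) | (k < 0)), (-C1*c - C2, True))


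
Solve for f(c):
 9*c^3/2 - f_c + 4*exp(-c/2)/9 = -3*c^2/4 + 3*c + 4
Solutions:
 f(c) = C1 + 9*c^4/8 + c^3/4 - 3*c^2/2 - 4*c - 8*exp(-c/2)/9


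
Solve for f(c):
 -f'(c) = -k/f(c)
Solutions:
 f(c) = -sqrt(C1 + 2*c*k)
 f(c) = sqrt(C1 + 2*c*k)


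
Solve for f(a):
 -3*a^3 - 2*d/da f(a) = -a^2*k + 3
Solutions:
 f(a) = C1 - 3*a^4/8 + a^3*k/6 - 3*a/2


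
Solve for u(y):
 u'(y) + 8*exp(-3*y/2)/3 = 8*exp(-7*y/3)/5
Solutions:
 u(y) = C1 + 16*exp(-3*y/2)/9 - 24*exp(-7*y/3)/35


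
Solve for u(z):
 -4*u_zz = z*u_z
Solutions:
 u(z) = C1 + C2*erf(sqrt(2)*z/4)


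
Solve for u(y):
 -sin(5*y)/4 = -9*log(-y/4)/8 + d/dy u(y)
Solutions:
 u(y) = C1 + 9*y*log(-y)/8 - 9*y*log(2)/4 - 9*y/8 + cos(5*y)/20


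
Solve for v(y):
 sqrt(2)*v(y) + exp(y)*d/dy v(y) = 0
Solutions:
 v(y) = C1*exp(sqrt(2)*exp(-y))


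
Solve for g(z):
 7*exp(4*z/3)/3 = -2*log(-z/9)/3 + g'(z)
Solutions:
 g(z) = C1 + 2*z*log(-z)/3 + 2*z*(-2*log(3) - 1)/3 + 7*exp(4*z/3)/4


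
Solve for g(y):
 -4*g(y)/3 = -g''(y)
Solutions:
 g(y) = C1*exp(-2*sqrt(3)*y/3) + C2*exp(2*sqrt(3)*y/3)


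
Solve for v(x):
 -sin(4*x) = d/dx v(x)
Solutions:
 v(x) = C1 + cos(4*x)/4


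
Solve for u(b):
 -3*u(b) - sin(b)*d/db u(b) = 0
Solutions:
 u(b) = C1*(cos(b) + 1)^(3/2)/(cos(b) - 1)^(3/2)


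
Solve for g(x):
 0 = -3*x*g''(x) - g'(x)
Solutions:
 g(x) = C1 + C2*x^(2/3)


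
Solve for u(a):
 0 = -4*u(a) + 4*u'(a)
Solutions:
 u(a) = C1*exp(a)


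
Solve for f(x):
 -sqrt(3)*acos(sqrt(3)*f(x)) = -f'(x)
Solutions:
 Integral(1/acos(sqrt(3)*_y), (_y, f(x))) = C1 + sqrt(3)*x


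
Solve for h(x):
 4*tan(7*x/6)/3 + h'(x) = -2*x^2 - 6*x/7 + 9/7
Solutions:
 h(x) = C1 - 2*x^3/3 - 3*x^2/7 + 9*x/7 + 8*log(cos(7*x/6))/7


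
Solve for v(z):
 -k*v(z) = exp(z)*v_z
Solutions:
 v(z) = C1*exp(k*exp(-z))


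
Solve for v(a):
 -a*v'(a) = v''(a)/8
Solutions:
 v(a) = C1 + C2*erf(2*a)


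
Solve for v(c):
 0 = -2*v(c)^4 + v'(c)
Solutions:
 v(c) = (-1/(C1 + 6*c))^(1/3)
 v(c) = (-1/(C1 + 2*c))^(1/3)*(-3^(2/3) - 3*3^(1/6)*I)/6
 v(c) = (-1/(C1 + 2*c))^(1/3)*(-3^(2/3) + 3*3^(1/6)*I)/6


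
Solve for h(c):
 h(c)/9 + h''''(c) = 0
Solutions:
 h(c) = (C1*sin(sqrt(6)*c/6) + C2*cos(sqrt(6)*c/6))*exp(-sqrt(6)*c/6) + (C3*sin(sqrt(6)*c/6) + C4*cos(sqrt(6)*c/6))*exp(sqrt(6)*c/6)


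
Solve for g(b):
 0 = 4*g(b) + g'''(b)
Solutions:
 g(b) = C3*exp(-2^(2/3)*b) + (C1*sin(2^(2/3)*sqrt(3)*b/2) + C2*cos(2^(2/3)*sqrt(3)*b/2))*exp(2^(2/3)*b/2)


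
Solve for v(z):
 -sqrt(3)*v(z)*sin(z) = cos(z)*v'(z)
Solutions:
 v(z) = C1*cos(z)^(sqrt(3))


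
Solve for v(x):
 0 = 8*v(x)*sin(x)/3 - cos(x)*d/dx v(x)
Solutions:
 v(x) = C1/cos(x)^(8/3)


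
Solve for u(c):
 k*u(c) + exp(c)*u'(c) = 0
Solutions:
 u(c) = C1*exp(k*exp(-c))


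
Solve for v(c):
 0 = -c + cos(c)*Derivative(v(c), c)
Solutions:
 v(c) = C1 + Integral(c/cos(c), c)


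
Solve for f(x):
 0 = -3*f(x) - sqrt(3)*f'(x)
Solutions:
 f(x) = C1*exp(-sqrt(3)*x)


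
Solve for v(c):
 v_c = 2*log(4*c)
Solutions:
 v(c) = C1 + 2*c*log(c) - 2*c + c*log(16)


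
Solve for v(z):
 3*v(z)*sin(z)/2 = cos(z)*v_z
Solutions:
 v(z) = C1/cos(z)^(3/2)


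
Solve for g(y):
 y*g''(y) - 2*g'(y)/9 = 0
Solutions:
 g(y) = C1 + C2*y^(11/9)


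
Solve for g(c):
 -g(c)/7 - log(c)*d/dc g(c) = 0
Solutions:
 g(c) = C1*exp(-li(c)/7)


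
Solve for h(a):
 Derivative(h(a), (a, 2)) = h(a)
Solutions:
 h(a) = C1*exp(-a) + C2*exp(a)


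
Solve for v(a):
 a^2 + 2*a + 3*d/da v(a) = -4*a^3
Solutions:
 v(a) = C1 - a^4/3 - a^3/9 - a^2/3


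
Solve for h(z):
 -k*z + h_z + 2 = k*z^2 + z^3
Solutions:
 h(z) = C1 + k*z^3/3 + k*z^2/2 + z^4/4 - 2*z


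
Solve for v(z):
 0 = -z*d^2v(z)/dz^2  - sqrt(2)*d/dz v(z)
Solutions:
 v(z) = C1 + C2*z^(1 - sqrt(2))


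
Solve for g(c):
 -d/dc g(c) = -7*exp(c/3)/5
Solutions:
 g(c) = C1 + 21*exp(c/3)/5


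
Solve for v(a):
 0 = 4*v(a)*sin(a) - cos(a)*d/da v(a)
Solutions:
 v(a) = C1/cos(a)^4


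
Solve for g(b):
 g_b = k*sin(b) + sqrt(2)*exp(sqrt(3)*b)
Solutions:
 g(b) = C1 - k*cos(b) + sqrt(6)*exp(sqrt(3)*b)/3


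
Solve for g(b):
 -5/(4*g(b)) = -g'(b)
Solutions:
 g(b) = -sqrt(C1 + 10*b)/2
 g(b) = sqrt(C1 + 10*b)/2


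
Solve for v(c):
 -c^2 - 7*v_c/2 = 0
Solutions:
 v(c) = C1 - 2*c^3/21


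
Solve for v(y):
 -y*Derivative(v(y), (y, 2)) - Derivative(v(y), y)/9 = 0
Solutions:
 v(y) = C1 + C2*y^(8/9)


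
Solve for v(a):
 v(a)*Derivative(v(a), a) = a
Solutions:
 v(a) = -sqrt(C1 + a^2)
 v(a) = sqrt(C1 + a^2)


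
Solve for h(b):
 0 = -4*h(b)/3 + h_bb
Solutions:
 h(b) = C1*exp(-2*sqrt(3)*b/3) + C2*exp(2*sqrt(3)*b/3)


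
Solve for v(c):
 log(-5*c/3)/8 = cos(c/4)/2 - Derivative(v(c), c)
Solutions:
 v(c) = C1 - c*log(-c)/8 - c*log(5)/8 + c/8 + c*log(3)/8 + 2*sin(c/4)


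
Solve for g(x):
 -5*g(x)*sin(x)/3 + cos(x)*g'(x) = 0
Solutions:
 g(x) = C1/cos(x)^(5/3)


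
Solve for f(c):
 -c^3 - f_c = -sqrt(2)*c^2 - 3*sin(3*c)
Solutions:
 f(c) = C1 - c^4/4 + sqrt(2)*c^3/3 - cos(3*c)


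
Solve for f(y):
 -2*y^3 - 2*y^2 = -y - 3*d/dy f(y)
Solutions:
 f(y) = C1 + y^4/6 + 2*y^3/9 - y^2/6


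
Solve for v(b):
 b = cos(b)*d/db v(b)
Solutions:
 v(b) = C1 + Integral(b/cos(b), b)


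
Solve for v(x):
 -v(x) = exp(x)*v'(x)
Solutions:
 v(x) = C1*exp(exp(-x))


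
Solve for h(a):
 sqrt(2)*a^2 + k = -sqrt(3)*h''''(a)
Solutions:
 h(a) = C1 + C2*a + C3*a^2 + C4*a^3 - sqrt(6)*a^6/1080 - sqrt(3)*a^4*k/72


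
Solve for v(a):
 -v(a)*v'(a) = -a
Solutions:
 v(a) = -sqrt(C1 + a^2)
 v(a) = sqrt(C1 + a^2)


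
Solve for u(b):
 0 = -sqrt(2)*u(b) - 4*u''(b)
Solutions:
 u(b) = C1*sin(2^(1/4)*b/2) + C2*cos(2^(1/4)*b/2)


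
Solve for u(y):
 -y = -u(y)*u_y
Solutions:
 u(y) = -sqrt(C1 + y^2)
 u(y) = sqrt(C1 + y^2)


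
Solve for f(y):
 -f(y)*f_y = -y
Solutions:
 f(y) = -sqrt(C1 + y^2)
 f(y) = sqrt(C1 + y^2)


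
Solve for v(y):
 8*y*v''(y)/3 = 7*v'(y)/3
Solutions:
 v(y) = C1 + C2*y^(15/8)


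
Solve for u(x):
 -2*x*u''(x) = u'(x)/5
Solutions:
 u(x) = C1 + C2*x^(9/10)


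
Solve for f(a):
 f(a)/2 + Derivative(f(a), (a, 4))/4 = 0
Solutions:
 f(a) = (C1*sin(2^(3/4)*a/2) + C2*cos(2^(3/4)*a/2))*exp(-2^(3/4)*a/2) + (C3*sin(2^(3/4)*a/2) + C4*cos(2^(3/4)*a/2))*exp(2^(3/4)*a/2)


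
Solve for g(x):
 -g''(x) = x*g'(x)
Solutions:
 g(x) = C1 + C2*erf(sqrt(2)*x/2)


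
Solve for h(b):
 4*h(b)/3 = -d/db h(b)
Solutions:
 h(b) = C1*exp(-4*b/3)


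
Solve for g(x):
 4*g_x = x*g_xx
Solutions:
 g(x) = C1 + C2*x^5


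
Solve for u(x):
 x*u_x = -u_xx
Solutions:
 u(x) = C1 + C2*erf(sqrt(2)*x/2)


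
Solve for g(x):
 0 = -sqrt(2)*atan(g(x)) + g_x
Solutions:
 Integral(1/atan(_y), (_y, g(x))) = C1 + sqrt(2)*x


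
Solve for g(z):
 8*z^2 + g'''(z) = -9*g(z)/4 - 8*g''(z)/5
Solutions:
 g(z) = C1*exp(z*(-32 + 256/(45*sqrt(578505) + 34471)^(1/3) + (45*sqrt(578505) + 34471)^(1/3))/60)*sin(sqrt(3)*z*(-(45*sqrt(578505) + 34471)^(1/3) + 256/(45*sqrt(578505) + 34471)^(1/3))/60) + C2*exp(z*(-32 + 256/(45*sqrt(578505) + 34471)^(1/3) + (45*sqrt(578505) + 34471)^(1/3))/60)*cos(sqrt(3)*z*(-(45*sqrt(578505) + 34471)^(1/3) + 256/(45*sqrt(578505) + 34471)^(1/3))/60) + C3*exp(-z*(256/(45*sqrt(578505) + 34471)^(1/3) + 16 + (45*sqrt(578505) + 34471)^(1/3))/30) - 32*z^2/9 + 2048/405


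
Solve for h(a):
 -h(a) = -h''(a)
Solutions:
 h(a) = C1*exp(-a) + C2*exp(a)


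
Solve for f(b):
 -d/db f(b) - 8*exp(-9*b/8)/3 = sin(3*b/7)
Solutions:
 f(b) = C1 + 7*cos(3*b/7)/3 + 64*exp(-9*b/8)/27


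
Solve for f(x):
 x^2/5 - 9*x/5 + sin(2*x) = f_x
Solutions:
 f(x) = C1 + x^3/15 - 9*x^2/10 - cos(2*x)/2


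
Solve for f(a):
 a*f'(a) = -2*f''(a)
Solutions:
 f(a) = C1 + C2*erf(a/2)


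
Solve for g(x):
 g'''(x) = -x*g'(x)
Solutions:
 g(x) = C1 + Integral(C2*airyai(-x) + C3*airybi(-x), x)


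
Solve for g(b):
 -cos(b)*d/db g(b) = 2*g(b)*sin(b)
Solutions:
 g(b) = C1*cos(b)^2


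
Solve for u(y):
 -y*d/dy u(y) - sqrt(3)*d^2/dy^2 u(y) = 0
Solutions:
 u(y) = C1 + C2*erf(sqrt(2)*3^(3/4)*y/6)


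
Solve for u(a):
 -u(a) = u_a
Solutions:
 u(a) = C1*exp(-a)


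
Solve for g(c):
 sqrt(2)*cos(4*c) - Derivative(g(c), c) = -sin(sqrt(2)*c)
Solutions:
 g(c) = C1 + sqrt(2)*sin(4*c)/4 - sqrt(2)*cos(sqrt(2)*c)/2


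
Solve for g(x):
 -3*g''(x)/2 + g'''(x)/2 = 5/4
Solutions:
 g(x) = C1 + C2*x + C3*exp(3*x) - 5*x^2/12


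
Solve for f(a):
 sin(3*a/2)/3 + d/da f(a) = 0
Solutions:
 f(a) = C1 + 2*cos(3*a/2)/9


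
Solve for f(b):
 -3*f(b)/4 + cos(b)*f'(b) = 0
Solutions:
 f(b) = C1*(sin(b) + 1)^(3/8)/(sin(b) - 1)^(3/8)


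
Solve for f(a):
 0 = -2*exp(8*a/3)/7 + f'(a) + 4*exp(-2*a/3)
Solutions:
 f(a) = C1 + 3*exp(8*a/3)/28 + 6*exp(-2*a/3)


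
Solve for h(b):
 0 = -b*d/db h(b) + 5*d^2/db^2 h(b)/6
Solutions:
 h(b) = C1 + C2*erfi(sqrt(15)*b/5)


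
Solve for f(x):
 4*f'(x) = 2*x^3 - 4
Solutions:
 f(x) = C1 + x^4/8 - x


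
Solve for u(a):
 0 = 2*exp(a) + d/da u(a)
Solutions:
 u(a) = C1 - 2*exp(a)


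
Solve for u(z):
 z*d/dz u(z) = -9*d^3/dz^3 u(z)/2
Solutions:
 u(z) = C1 + Integral(C2*airyai(-6^(1/3)*z/3) + C3*airybi(-6^(1/3)*z/3), z)


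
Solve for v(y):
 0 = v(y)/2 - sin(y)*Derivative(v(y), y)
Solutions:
 v(y) = C1*(cos(y) - 1)^(1/4)/(cos(y) + 1)^(1/4)


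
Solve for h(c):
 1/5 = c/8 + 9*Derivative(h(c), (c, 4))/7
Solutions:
 h(c) = C1 + C2*c + C3*c^2 + C4*c^3 - 7*c^5/8640 + 7*c^4/1080


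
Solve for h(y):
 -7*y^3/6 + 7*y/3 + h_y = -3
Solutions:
 h(y) = C1 + 7*y^4/24 - 7*y^2/6 - 3*y


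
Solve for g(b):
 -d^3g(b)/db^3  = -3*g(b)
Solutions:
 g(b) = C3*exp(3^(1/3)*b) + (C1*sin(3^(5/6)*b/2) + C2*cos(3^(5/6)*b/2))*exp(-3^(1/3)*b/2)


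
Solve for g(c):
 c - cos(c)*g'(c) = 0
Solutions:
 g(c) = C1 + Integral(c/cos(c), c)


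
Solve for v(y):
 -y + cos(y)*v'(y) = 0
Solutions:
 v(y) = C1 + Integral(y/cos(y), y)


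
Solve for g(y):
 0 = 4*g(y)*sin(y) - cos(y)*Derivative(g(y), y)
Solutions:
 g(y) = C1/cos(y)^4


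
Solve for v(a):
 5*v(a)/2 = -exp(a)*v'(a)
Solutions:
 v(a) = C1*exp(5*exp(-a)/2)


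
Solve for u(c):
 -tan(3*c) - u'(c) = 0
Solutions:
 u(c) = C1 + log(cos(3*c))/3


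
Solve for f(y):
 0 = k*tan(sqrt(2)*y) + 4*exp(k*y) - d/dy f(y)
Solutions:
 f(y) = C1 - sqrt(2)*k*log(cos(sqrt(2)*y))/2 + 4*Piecewise((exp(k*y)/k, Ne(k, 0)), (y, True))


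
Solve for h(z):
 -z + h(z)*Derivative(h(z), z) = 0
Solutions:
 h(z) = -sqrt(C1 + z^2)
 h(z) = sqrt(C1 + z^2)


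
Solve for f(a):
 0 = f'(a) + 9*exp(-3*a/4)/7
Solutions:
 f(a) = C1 + 12*exp(-3*a/4)/7


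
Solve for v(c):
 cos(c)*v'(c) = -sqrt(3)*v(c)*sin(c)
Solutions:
 v(c) = C1*cos(c)^(sqrt(3))


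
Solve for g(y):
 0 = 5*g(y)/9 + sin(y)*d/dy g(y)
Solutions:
 g(y) = C1*(cos(y) + 1)^(5/18)/(cos(y) - 1)^(5/18)


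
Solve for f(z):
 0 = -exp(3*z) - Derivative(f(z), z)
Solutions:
 f(z) = C1 - exp(3*z)/3


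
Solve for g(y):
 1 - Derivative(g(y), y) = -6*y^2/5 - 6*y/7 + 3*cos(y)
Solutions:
 g(y) = C1 + 2*y^3/5 + 3*y^2/7 + y - 3*sin(y)


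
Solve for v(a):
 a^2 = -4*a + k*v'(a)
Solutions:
 v(a) = C1 + a^3/(3*k) + 2*a^2/k


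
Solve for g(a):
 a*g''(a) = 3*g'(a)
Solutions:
 g(a) = C1 + C2*a^4


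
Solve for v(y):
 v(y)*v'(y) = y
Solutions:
 v(y) = -sqrt(C1 + y^2)
 v(y) = sqrt(C1 + y^2)


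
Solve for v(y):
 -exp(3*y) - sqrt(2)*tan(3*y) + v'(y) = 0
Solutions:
 v(y) = C1 + exp(3*y)/3 - sqrt(2)*log(cos(3*y))/3


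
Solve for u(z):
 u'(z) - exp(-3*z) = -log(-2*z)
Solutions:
 u(z) = C1 - z*log(-z) + z*(1 - log(2)) - exp(-3*z)/3


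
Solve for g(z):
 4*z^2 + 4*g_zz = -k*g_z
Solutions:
 g(z) = C1 + C2*exp(-k*z/4) - 4*z^3/(3*k) + 16*z^2/k^2 - 128*z/k^3


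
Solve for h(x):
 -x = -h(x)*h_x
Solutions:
 h(x) = -sqrt(C1 + x^2)
 h(x) = sqrt(C1 + x^2)


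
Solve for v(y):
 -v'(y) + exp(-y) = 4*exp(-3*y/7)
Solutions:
 v(y) = C1 - exp(-y) + 28*exp(-3*y/7)/3


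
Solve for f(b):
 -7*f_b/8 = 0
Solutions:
 f(b) = C1


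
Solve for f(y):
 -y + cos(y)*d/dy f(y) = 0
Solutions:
 f(y) = C1 + Integral(y/cos(y), y)


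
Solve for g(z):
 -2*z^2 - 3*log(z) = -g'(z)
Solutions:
 g(z) = C1 + 2*z^3/3 + 3*z*log(z) - 3*z


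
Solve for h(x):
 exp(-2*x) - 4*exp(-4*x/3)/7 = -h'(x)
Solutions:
 h(x) = C1 + exp(-2*x)/2 - 3*exp(-4*x/3)/7


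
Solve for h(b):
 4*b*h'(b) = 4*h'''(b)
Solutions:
 h(b) = C1 + Integral(C2*airyai(b) + C3*airybi(b), b)


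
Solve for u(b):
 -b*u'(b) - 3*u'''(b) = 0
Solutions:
 u(b) = C1 + Integral(C2*airyai(-3^(2/3)*b/3) + C3*airybi(-3^(2/3)*b/3), b)


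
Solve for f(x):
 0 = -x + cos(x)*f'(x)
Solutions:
 f(x) = C1 + Integral(x/cos(x), x)


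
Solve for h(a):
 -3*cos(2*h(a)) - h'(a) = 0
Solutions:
 h(a) = -asin((C1 + exp(12*a))/(C1 - exp(12*a)))/2 + pi/2
 h(a) = asin((C1 + exp(12*a))/(C1 - exp(12*a)))/2


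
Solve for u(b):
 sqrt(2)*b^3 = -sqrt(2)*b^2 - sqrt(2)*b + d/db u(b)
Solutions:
 u(b) = C1 + sqrt(2)*b^4/4 + sqrt(2)*b^3/3 + sqrt(2)*b^2/2


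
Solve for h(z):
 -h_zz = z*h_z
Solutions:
 h(z) = C1 + C2*erf(sqrt(2)*z/2)


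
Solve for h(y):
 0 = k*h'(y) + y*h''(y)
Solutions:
 h(y) = C1 + y^(1 - re(k))*(C2*sin(log(y)*Abs(im(k))) + C3*cos(log(y)*im(k)))


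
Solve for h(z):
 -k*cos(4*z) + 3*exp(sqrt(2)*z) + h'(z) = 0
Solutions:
 h(z) = C1 + k*sin(4*z)/4 - 3*sqrt(2)*exp(sqrt(2)*z)/2


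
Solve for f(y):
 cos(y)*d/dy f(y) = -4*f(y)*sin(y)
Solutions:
 f(y) = C1*cos(y)^4


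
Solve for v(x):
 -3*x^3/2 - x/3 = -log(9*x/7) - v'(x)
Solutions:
 v(x) = C1 + 3*x^4/8 + x^2/6 - x*log(x) + x*log(7/9) + x


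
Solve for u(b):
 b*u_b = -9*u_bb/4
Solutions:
 u(b) = C1 + C2*erf(sqrt(2)*b/3)


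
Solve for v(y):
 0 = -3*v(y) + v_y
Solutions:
 v(y) = C1*exp(3*y)


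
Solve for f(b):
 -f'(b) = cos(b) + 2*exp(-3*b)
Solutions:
 f(b) = C1 - sin(b) + 2*exp(-3*b)/3


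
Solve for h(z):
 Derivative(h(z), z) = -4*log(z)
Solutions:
 h(z) = C1 - 4*z*log(z) + 4*z


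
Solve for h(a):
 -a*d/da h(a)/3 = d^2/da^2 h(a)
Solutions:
 h(a) = C1 + C2*erf(sqrt(6)*a/6)


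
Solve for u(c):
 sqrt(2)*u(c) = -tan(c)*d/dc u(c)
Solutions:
 u(c) = C1/sin(c)^(sqrt(2))


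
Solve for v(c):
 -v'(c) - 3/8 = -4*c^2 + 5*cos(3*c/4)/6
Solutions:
 v(c) = C1 + 4*c^3/3 - 3*c/8 - 10*sin(3*c/4)/9


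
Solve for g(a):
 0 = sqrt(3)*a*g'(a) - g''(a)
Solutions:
 g(a) = C1 + C2*erfi(sqrt(2)*3^(1/4)*a/2)


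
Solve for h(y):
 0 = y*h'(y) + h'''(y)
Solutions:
 h(y) = C1 + Integral(C2*airyai(-y) + C3*airybi(-y), y)


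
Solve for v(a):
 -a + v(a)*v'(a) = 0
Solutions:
 v(a) = -sqrt(C1 + a^2)
 v(a) = sqrt(C1 + a^2)


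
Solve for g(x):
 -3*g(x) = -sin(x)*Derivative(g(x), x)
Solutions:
 g(x) = C1*(cos(x) - 1)^(3/2)/(cos(x) + 1)^(3/2)


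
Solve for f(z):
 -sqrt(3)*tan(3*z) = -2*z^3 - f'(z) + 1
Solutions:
 f(z) = C1 - z^4/2 + z - sqrt(3)*log(cos(3*z))/3


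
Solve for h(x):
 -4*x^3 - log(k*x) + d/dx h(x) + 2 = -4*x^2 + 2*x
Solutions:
 h(x) = C1 + x^4 - 4*x^3/3 + x^2 + x*log(k*x) - 3*x


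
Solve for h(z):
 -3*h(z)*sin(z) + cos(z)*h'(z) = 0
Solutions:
 h(z) = C1/cos(z)^3


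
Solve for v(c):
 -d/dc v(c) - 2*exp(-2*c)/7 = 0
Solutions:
 v(c) = C1 + exp(-2*c)/7


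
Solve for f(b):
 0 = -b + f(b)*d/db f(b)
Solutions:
 f(b) = -sqrt(C1 + b^2)
 f(b) = sqrt(C1 + b^2)


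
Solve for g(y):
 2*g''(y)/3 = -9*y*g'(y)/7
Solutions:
 g(y) = C1 + C2*erf(3*sqrt(21)*y/14)


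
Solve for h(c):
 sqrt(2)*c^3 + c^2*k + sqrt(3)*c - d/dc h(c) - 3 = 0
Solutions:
 h(c) = C1 + sqrt(2)*c^4/4 + c^3*k/3 + sqrt(3)*c^2/2 - 3*c


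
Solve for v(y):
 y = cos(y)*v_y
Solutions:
 v(y) = C1 + Integral(y/cos(y), y)


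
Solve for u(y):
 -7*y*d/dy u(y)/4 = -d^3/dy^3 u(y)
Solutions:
 u(y) = C1 + Integral(C2*airyai(14^(1/3)*y/2) + C3*airybi(14^(1/3)*y/2), y)


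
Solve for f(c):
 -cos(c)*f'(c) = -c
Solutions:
 f(c) = C1 + Integral(c/cos(c), c)


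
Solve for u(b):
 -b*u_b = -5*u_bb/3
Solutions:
 u(b) = C1 + C2*erfi(sqrt(30)*b/10)


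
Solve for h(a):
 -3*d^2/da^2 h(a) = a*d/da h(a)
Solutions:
 h(a) = C1 + C2*erf(sqrt(6)*a/6)


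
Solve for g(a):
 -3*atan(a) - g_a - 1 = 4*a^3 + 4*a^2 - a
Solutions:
 g(a) = C1 - a^4 - 4*a^3/3 + a^2/2 - 3*a*atan(a) - a + 3*log(a^2 + 1)/2


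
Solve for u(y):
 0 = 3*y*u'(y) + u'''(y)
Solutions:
 u(y) = C1 + Integral(C2*airyai(-3^(1/3)*y) + C3*airybi(-3^(1/3)*y), y)


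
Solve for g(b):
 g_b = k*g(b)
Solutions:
 g(b) = C1*exp(b*k)


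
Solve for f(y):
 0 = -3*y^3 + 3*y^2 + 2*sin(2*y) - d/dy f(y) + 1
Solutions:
 f(y) = C1 - 3*y^4/4 + y^3 + y - cos(2*y)


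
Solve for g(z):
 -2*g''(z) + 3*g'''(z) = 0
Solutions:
 g(z) = C1 + C2*z + C3*exp(2*z/3)


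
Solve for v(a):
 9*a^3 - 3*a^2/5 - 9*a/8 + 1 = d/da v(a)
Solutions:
 v(a) = C1 + 9*a^4/4 - a^3/5 - 9*a^2/16 + a


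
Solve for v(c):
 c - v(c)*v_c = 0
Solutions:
 v(c) = -sqrt(C1 + c^2)
 v(c) = sqrt(C1 + c^2)


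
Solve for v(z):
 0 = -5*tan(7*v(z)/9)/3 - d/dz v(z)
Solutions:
 v(z) = -9*asin(C1*exp(-35*z/27))/7 + 9*pi/7
 v(z) = 9*asin(C1*exp(-35*z/27))/7


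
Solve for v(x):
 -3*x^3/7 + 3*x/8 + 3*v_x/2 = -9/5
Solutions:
 v(x) = C1 + x^4/14 - x^2/8 - 6*x/5


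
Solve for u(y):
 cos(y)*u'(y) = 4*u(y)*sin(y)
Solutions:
 u(y) = C1/cos(y)^4


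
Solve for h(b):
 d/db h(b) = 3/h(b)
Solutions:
 h(b) = -sqrt(C1 + 6*b)
 h(b) = sqrt(C1 + 6*b)


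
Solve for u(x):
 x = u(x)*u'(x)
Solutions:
 u(x) = -sqrt(C1 + x^2)
 u(x) = sqrt(C1 + x^2)


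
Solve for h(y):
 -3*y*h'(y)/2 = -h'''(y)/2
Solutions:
 h(y) = C1 + Integral(C2*airyai(3^(1/3)*y) + C3*airybi(3^(1/3)*y), y)


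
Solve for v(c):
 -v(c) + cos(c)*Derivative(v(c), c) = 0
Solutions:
 v(c) = C1*sqrt(sin(c) + 1)/sqrt(sin(c) - 1)


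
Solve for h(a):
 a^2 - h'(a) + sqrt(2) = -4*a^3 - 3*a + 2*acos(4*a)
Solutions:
 h(a) = C1 + a^4 + a^3/3 + 3*a^2/2 - 2*a*acos(4*a) + sqrt(2)*a + sqrt(1 - 16*a^2)/2


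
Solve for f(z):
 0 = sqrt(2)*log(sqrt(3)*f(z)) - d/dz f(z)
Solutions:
 -sqrt(2)*Integral(1/(2*log(_y) + log(3)), (_y, f(z))) = C1 - z


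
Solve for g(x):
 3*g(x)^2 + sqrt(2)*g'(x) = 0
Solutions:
 g(x) = 2/(C1 + 3*sqrt(2)*x)


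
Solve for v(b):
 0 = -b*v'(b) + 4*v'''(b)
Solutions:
 v(b) = C1 + Integral(C2*airyai(2^(1/3)*b/2) + C3*airybi(2^(1/3)*b/2), b)


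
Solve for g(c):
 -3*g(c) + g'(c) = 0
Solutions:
 g(c) = C1*exp(3*c)


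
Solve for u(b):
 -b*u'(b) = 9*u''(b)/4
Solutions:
 u(b) = C1 + C2*erf(sqrt(2)*b/3)


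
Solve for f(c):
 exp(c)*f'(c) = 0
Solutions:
 f(c) = C1


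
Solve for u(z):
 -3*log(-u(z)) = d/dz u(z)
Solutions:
 -li(-u(z)) = C1 - 3*z


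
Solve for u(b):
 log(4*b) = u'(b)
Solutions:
 u(b) = C1 + b*log(b) - b + b*log(4)


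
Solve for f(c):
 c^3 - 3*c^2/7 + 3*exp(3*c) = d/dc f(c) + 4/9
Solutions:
 f(c) = C1 + c^4/4 - c^3/7 - 4*c/9 + exp(3*c)


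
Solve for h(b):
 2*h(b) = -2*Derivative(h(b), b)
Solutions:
 h(b) = C1*exp(-b)


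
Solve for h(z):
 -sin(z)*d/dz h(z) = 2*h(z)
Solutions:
 h(z) = C1*(cos(z) + 1)/(cos(z) - 1)


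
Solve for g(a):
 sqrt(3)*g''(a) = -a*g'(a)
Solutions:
 g(a) = C1 + C2*erf(sqrt(2)*3^(3/4)*a/6)


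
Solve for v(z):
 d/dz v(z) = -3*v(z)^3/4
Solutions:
 v(z) = -sqrt(2)*sqrt(-1/(C1 - 3*z))
 v(z) = sqrt(2)*sqrt(-1/(C1 - 3*z))


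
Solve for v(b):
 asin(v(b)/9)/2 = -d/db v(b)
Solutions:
 Integral(1/asin(_y/9), (_y, v(b))) = C1 - b/2


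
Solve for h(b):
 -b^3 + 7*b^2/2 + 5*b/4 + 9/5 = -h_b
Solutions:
 h(b) = C1 + b^4/4 - 7*b^3/6 - 5*b^2/8 - 9*b/5
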